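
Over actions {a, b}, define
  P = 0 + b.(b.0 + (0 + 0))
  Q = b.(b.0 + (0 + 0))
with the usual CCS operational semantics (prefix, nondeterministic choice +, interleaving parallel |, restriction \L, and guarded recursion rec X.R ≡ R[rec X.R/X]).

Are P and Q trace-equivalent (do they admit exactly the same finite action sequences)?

Reachable graph of P (3 states):
  m0 = 0 + b.(b.0 + (0 + 0)) ⊢ --b--▸ m1
  m1 = b.0 + (0 + 0) ⊢ --b--▸ m2
  m2 = 0 ⊢ ∅
Reachable graph of Q (3 states):
  n0 = b.(b.0 + (0 + 0)) ⊢ --b--▸ n1
  n1 = b.0 + (0 + 0) ⊢ --b--▸ n2
  n2 = 0 ⊢ ∅
Coarsest stable partition (strong bisimilarity classes):
  B0 = {m0, n0}
  B1 = {m1, n1}
  B2 = {m2, n2}
m0 ∈ B0, n0 ∈ B0 → same block
Bisimilar ⇒ trace-equivalent.

trace-equivalent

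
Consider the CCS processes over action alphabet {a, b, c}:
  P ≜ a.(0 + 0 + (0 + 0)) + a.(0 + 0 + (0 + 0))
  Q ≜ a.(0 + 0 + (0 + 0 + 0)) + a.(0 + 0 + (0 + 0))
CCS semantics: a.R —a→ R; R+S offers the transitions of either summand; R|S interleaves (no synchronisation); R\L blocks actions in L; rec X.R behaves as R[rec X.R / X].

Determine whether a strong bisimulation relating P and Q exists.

P ~ Q

P's transition system — 2 states:
  m0 = a.(0 + 0 + (0 + 0)) + a.(0 + 0 + (0 + 0)) → --a--▸ m1
  m1 = 0 + 0 + (0 + 0) → stopped
Q's transition system — 3 states:
  n0 = a.(0 + 0 + (0 + 0 + 0)) + a.(0 + 0 + (0 + 0)) → --a--▸ n1, --a--▸ n2
  n1 = 0 + 0 + (0 + 0 + 0) → stopped
  n2 = 0 + 0 + (0 + 0) → stopped
Partition-refinement fixed point:
  B0 = {m0, n0}
  B1 = {m1, n1, n2}
m0 ∈ B0, n0 ∈ B0 → same block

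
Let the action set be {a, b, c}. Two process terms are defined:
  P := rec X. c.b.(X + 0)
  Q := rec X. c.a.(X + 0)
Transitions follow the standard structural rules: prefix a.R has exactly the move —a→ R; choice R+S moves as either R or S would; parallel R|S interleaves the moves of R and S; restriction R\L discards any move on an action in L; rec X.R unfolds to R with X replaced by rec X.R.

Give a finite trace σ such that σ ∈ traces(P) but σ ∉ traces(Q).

Reachable graph of P (3 states):
  p0 = rec X. c.b.(X + 0) → =c=> p1
  p1 = b.((rec X. c.b.(X + 0)) + 0) → =b=> p2
  p2 = (rec X. c.b.(X + 0)) + 0 → =c=> p1
Reachable graph of Q (3 states):
  q0 = rec X. c.a.(X + 0) → =c=> q1
  q1 = a.((rec X. c.a.(X + 0)) + 0) → =a=> q2
  q2 = (rec X. c.a.(X + 0)) + 0 → =c=> q1
Run σ = ⟨cb⟩ on P: start {p0}
  [1] c ⇒ {p1}
  [2] b ⇒ {p2}
  — P admits the full trace.
Run σ = ⟨cb⟩ on Q: start {q0}
  [1] c ⇒ {q1}
  [2] b ⇒ no successor for Q

cb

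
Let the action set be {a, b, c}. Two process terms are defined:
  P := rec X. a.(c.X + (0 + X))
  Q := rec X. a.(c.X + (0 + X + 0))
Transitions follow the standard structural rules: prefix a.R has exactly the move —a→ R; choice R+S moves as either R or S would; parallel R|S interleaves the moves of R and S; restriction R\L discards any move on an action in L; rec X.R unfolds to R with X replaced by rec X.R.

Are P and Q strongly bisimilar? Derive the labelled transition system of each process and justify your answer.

YES

Reachable graph of P (2 states):
  u0 = rec X. a.(c.X + (0 + X)) → -a-> u1
  u1 = c.(rec X. a.(c.X + (0 + X))) + (0 + (rec X. a.(c.X + (0 + X)))) → -a-> u1, -c-> u0
Reachable graph of Q (2 states):
  v0 = rec X. a.(c.X + (0 + X + 0)) → -a-> v1
  v1 = c.(rec X. a.(c.X + (0 + X + 0))) + (0 + (rec X. a.(c.X + (0 + X + 0))) + 0) → -a-> v1, -c-> v0
Bisimilarity quotient blocks:
  B0 = {u0, v0}
  B1 = {u1, v1}
u0 ∈ B0, v0 ∈ B0 → same block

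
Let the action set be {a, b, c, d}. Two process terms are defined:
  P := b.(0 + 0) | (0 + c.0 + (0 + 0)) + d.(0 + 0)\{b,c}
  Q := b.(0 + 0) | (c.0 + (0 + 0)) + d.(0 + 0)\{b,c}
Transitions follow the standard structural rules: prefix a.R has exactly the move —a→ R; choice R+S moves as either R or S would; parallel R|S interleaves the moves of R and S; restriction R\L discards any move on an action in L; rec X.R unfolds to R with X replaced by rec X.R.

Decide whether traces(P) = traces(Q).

P's transition system — 5 states:
  p0 = b.(0 + 0) | (0 + c.0 + (0 + 0)) + d.(0 + 0)\{b,c} has moves ··b··> p1, ··c··> p2, ··d··> p3
  p1 = (0 + 0) | (0 + c.0 + (0 + 0)) has moves ··c··> p4
  p2 = b.(0 + 0) | 0 has moves ··b··> p4
  p3 = (0 + 0)\{b,c} has moves deadlocked
  p4 = (0 + 0) | 0 has moves deadlocked
Q's transition system — 5 states:
  q0 = b.(0 + 0) | (c.0 + (0 + 0)) + d.(0 + 0)\{b,c} has moves ··b··> q1, ··c··> q2, ··d··> q3
  q1 = (0 + 0) | (c.0 + (0 + 0)) has moves ··c··> q4
  q2 = b.(0 + 0) | 0 has moves ··b··> q4
  q3 = (0 + 0)\{b,c} has moves deadlocked
  q4 = (0 + 0) | 0 has moves deadlocked
Coarsest stable partition (strong bisimilarity classes):
  B0 = {p0, q0}
  B1 = {p3, p4, q3, q4}
  B2 = {p1, q1}
  B3 = {p2, q2}
p0 ∈ B0, q0 ∈ B0 → same block
Bisimilar ⇒ trace-equivalent.

trace-equivalent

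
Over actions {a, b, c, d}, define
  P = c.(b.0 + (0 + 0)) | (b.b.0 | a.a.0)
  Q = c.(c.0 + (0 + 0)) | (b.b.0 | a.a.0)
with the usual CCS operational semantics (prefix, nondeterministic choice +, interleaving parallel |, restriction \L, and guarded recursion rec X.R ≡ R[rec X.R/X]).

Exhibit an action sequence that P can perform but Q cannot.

bbcb

P's transition system — 27 states:
  u0 = c.(b.0 + (0 + 0)) | (b.b.0 | a.a.0) → —a→ u1, —b→ u2, —c→ u3
  u1 = c.(b.0 + (0 + 0)) | (b.b.0 | a.0) → —a→ u4, —b→ u5, —c→ u6
  u2 = c.(b.0 + (0 + 0)) | (b.0 | a.a.0) → —a→ u5, —b→ u7, —c→ u8
  u3 = (b.0 + (0 + 0)) | (b.b.0 | a.a.0) → —a→ u6, —b→ u8, —b→ u9
  u4 = c.(b.0 + (0 + 0)) | (b.b.0 | 0) → —b→ u10, —c→ u11
  u5 = c.(b.0 + (0 + 0)) | (b.0 | a.0) → —a→ u10, —b→ u12, —c→ u13
  u6 = (b.0 + (0 + 0)) | (b.b.0 | a.0) → —a→ u11, —b→ u13, —b→ u14
  u7 = c.(b.0 + (0 + 0)) | (0 | a.a.0) → —a→ u12, —c→ u15
  u8 = (b.0 + (0 + 0)) | (b.0 | a.a.0) → —a→ u13, —b→ u15, —b→ u16
  u9 = 0 | (b.b.0 | a.a.0) → —a→ u14, —b→ u16
  u10 = c.(b.0 + (0 + 0)) | (b.0 | 0) → —b→ u17, —c→ u18
  u11 = (b.0 + (0 + 0)) | (b.b.0 | 0) → —b→ u18, —b→ u19
  u12 = c.(b.0 + (0 + 0)) | (0 | a.0) → —a→ u17, —c→ u20
  u13 = (b.0 + (0 + 0)) | (b.0 | a.0) → —a→ u18, —b→ u20, —b→ u21
  u14 = 0 | (b.b.0 | a.0) → —a→ u19, —b→ u21
  u15 = (b.0 + (0 + 0)) | (0 | a.a.0) → —a→ u20, —b→ u22
  u16 = 0 | (b.0 | a.a.0) → —a→ u21, —b→ u22
  u17 = c.(b.0 + (0 + 0)) | (0 | 0) → —c→ u23
  u18 = (b.0 + (0 + 0)) | (b.0 | 0) → —b→ u23, —b→ u24
  u19 = 0 | (b.b.0 | 0) → —b→ u24
  u20 = (b.0 + (0 + 0)) | (0 | a.0) → —a→ u23, —b→ u25
  u21 = 0 | (b.0 | a.0) → —a→ u24, —b→ u25
  u22 = 0 | (0 | a.a.0) → —a→ u25
  u23 = (b.0 + (0 + 0)) | (0 | 0) → —b→ u26
  u24 = 0 | (b.0 | 0) → —b→ u26
  u25 = 0 | (0 | a.0) → —a→ u26
  u26 = 0 | (0 | 0) → ∅
Q's transition system — 27 states:
  v0 = c.(c.0 + (0 + 0)) | (b.b.0 | a.a.0) → —a→ v1, —b→ v2, —c→ v3
  v1 = c.(c.0 + (0 + 0)) | (b.b.0 | a.0) → —a→ v4, —b→ v5, —c→ v6
  v2 = c.(c.0 + (0 + 0)) | (b.0 | a.a.0) → —a→ v5, —b→ v7, —c→ v8
  v3 = (c.0 + (0 + 0)) | (b.b.0 | a.a.0) → —a→ v6, —b→ v8, —c→ v9
  v4 = c.(c.0 + (0 + 0)) | (b.b.0 | 0) → —b→ v10, —c→ v11
  v5 = c.(c.0 + (0 + 0)) | (b.0 | a.0) → —a→ v10, —b→ v12, —c→ v13
  v6 = (c.0 + (0 + 0)) | (b.b.0 | a.0) → —a→ v11, —b→ v13, —c→ v14
  v7 = c.(c.0 + (0 + 0)) | (0 | a.a.0) → —a→ v12, —c→ v15
  v8 = (c.0 + (0 + 0)) | (b.0 | a.a.0) → —a→ v13, —b→ v15, —c→ v16
  v9 = 0 | (b.b.0 | a.a.0) → —a→ v14, —b→ v16
  v10 = c.(c.0 + (0 + 0)) | (b.0 | 0) → —b→ v17, —c→ v18
  v11 = (c.0 + (0 + 0)) | (b.b.0 | 0) → —b→ v18, —c→ v19
  v12 = c.(c.0 + (0 + 0)) | (0 | a.0) → —a→ v17, —c→ v20
  v13 = (c.0 + (0 + 0)) | (b.0 | a.0) → —a→ v18, —b→ v20, —c→ v21
  v14 = 0 | (b.b.0 | a.0) → —a→ v19, —b→ v21
  v15 = (c.0 + (0 + 0)) | (0 | a.a.0) → —a→ v20, —c→ v22
  v16 = 0 | (b.0 | a.a.0) → —a→ v21, —b→ v22
  v17 = c.(c.0 + (0 + 0)) | (0 | 0) → —c→ v23
  v18 = (c.0 + (0 + 0)) | (b.0 | 0) → —b→ v23, —c→ v24
  v19 = 0 | (b.b.0 | 0) → —b→ v24
  v20 = (c.0 + (0 + 0)) | (0 | a.0) → —a→ v23, —c→ v25
  v21 = 0 | (b.0 | a.0) → —a→ v24, —b→ v25
  v22 = 0 | (0 | a.a.0) → —a→ v25
  v23 = (c.0 + (0 + 0)) | (0 | 0) → —c→ v26
  v24 = 0 | (b.0 | 0) → —b→ v26
  v25 = 0 | (0 | a.0) → —a→ v26
  v26 = 0 | (0 | 0) → ∅
Run σ = ⟨bbcb⟩ on P: start {u0}
  [1] b ⇒ {u2}
  [2] b ⇒ {u7}
  [3] c ⇒ {u15}
  [4] b ⇒ {u22}
  ✓ P
Run σ = ⟨bbcb⟩ on Q: start {v0}
  [1] b ⇒ {v2}
  [2] b ⇒ {v7}
  [3] c ⇒ {v15}
  [4] b ⇒ ∅  — Q cannot continue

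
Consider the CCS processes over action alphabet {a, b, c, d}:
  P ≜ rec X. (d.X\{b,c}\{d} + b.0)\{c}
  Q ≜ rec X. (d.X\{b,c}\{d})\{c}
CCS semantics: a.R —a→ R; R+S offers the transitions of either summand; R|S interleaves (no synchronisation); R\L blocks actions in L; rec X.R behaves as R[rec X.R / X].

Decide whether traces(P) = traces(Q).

traces(P) ≠ traces(Q) — witness ⟨b⟩

P's transition system — 3 states:
  p0 = rec X. (d.X\{b,c}\{d} + b.0)\{c} | =b=> p1, =d=> p2
  p1 = 0\{c} | ∅
  p2 = (rec X. (d.X\{b,c}\{d} + b.0)\{c})\{b,c}\{d}\{c} | ∅
Q's transition system — 2 states:
  q0 = rec X. (d.X\{b,c}\{d})\{c} | =d=> q1
  q1 = (rec X. (d.X\{b,c}\{d})\{c})\{b,c}\{d}\{c} | ∅
Trace ⟨b⟩ through P, begin at {p0}:
  step 1 (b): {p1}
  — P admits the full trace.
Trace ⟨b⟩ through Q, begin at {q0}:
  step 1 (b): ∅ (Q stuck)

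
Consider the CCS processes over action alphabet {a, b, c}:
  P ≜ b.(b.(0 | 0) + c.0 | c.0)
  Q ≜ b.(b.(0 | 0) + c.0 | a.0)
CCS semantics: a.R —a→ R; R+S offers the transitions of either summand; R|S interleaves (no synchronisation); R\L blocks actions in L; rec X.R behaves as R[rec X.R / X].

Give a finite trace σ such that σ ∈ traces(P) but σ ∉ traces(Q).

bcc

LTS(P): 5 reachable states
  s0 = b.(b.(0 | 0) + c.0 | c.0) → —b→ s1
  s1 = b.(0 | 0) + c.0 | c.0 → —b→ s2, —c→ s3, —c→ s4
  s2 = 0 | 0 → ∅
  s3 = 0 | c.0 → —c→ s2
  s4 = c.0 | 0 → —c→ s2
LTS(Q): 5 reachable states
  t0 = b.(b.(0 | 0) + c.0 | a.0) → —b→ t1
  t1 = b.(0 | 0) + c.0 | a.0 → —a→ t2, —b→ t3, —c→ t4
  t2 = c.0 | 0 → —c→ t3
  t3 = 0 | 0 → ∅
  t4 = 0 | a.0 → —a→ t3
Executing bcc from P (initial set {s0}):
  after b @ step 1: {s1}
  after c @ step 2: {s3, s4}
  after c @ step 3: {s2}
  — P admits the full trace.
Executing bcc from Q (initial set {t0}):
  after b @ step 1: {t1}
  after c @ step 2: {t4}
  after c @ step 3: ∅ (Q stuck)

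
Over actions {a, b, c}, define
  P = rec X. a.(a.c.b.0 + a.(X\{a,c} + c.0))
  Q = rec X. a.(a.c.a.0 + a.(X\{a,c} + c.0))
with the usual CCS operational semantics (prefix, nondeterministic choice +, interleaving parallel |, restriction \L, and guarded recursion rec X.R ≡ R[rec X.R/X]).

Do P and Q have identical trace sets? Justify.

P's transition system — 6 states:
  p0 = rec X. a.(a.c.b.0 + a.(X\{a,c} + c.0)) ⊢ =a=> p1
  p1 = a.c.b.0 + a.((rec X. a.(a.c.b.0 + a.(X\{a,c} + c.0)))\{a,c} + c.0) ⊢ =a=> p2, =a=> p3
  p2 = (rec X. a.(a.c.b.0 + a.(X\{a,c} + c.0)))\{a,c} + c.0 ⊢ =c=> p4
  p3 = c.b.0 ⊢ =c=> p5
  p4 = 0 ⊢ stopped
  p5 = b.0 ⊢ =b=> p4
Q's transition system — 6 states:
  q0 = rec X. a.(a.c.a.0 + a.(X\{a,c} + c.0)) ⊢ =a=> q1
  q1 = a.c.a.0 + a.((rec X. a.(a.c.a.0 + a.(X\{a,c} + c.0)))\{a,c} + c.0) ⊢ =a=> q2, =a=> q3
  q2 = (rec X. a.(a.c.a.0 + a.(X\{a,c} + c.0)))\{a,c} + c.0 ⊢ =c=> q4
  q3 = c.a.0 ⊢ =c=> q5
  q4 = 0 ⊢ stopped
  q5 = a.0 ⊢ =a=> q4
Run σ = ⟨aacb⟩ on P: start {p0}
  step 1 (a): {p1}
  step 2 (a): {p2, p3}
  step 3 (c): {p4, p5}
  step 4 (b): {p4}
  ✓ P
Run σ = ⟨aacb⟩ on Q: start {q0}
  step 1 (a): {q1}
  step 2 (a): {q2, q3}
  step 3 (c): {q4, q5}
  step 4 (b): ∅  — Q cannot continue

NO — witness ⟨aacb⟩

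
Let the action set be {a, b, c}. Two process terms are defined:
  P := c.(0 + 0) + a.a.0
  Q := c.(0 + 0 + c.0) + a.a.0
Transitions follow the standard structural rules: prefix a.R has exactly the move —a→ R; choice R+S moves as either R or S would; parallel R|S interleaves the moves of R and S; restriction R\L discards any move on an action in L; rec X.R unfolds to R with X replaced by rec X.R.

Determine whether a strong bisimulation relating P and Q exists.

P's transition system — 4 states:
  p0 = c.(0 + 0) + a.a.0 ⊢ =a=> p1, =c=> p2
  p1 = a.0 ⊢ =a=> p3
  p2 = 0 + 0 ⊢ ∅
  p3 = 0 ⊢ ∅
Q's transition system — 4 states:
  q0 = c.(0 + 0 + c.0) + a.a.0 ⊢ =a=> q1, =c=> q2
  q1 = a.0 ⊢ =a=> q3
  q2 = 0 + 0 + c.0 ⊢ =c=> q3
  q3 = 0 ⊢ ∅
Bisimilarity quotient blocks:
  B0 = {p0}
  B1 = {p2, p3, q3}
  B2 = {p1, q1}
  B3 = {q0}
  B4 = {q2}
p0 ∈ B0, q0 ∈ B3 → different blocks

not bisimilar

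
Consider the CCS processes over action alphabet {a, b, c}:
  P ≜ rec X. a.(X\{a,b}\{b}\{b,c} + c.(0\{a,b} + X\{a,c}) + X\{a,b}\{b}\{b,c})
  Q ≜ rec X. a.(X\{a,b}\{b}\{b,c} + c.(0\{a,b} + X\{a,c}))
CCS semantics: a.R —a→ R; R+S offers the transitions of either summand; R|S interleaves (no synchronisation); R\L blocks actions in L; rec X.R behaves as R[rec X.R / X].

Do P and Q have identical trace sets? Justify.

Reachable graph of P (3 states):
  u0 = rec X. a.(X\{a,b}\{b}\{b,c} + c.(0\{a,b} + X\{a,c}) + X\{a,b}\{b}\{b,c}) | -a-> u1
  u1 = (rec X. a.(X\{a,b}\{b}\{b,c} + c.(0\{a,b} + X\{a,c}) + X\{a,b}\{b}\{b,c}))\{a,b}\{b}\{b,c} + c.(0\{a,b} + (rec X. a.(X\{a,b}\{b}\{b,c} + c.(0\{a,b} + X\{a,c}) + X\{a,b}\{b}\{b,c}))\{a,c}) + (rec X. a.(X\{a,b}\{b}\{b,c} + c.(0\{a,b} + X\{a,c}) + X\{a,b}\{b}\{b,c}))\{a,b}\{b}\{b,c} | -c-> u2
  u2 = 0\{a,b} + (rec X. a.(X\{a,b}\{b}\{b,c} + c.(0\{a,b} + X\{a,c}) + X\{a,b}\{b}\{b,c}))\{a,c} | stopped
Reachable graph of Q (3 states):
  v0 = rec X. a.(X\{a,b}\{b}\{b,c} + c.(0\{a,b} + X\{a,c})) | -a-> v1
  v1 = (rec X. a.(X\{a,b}\{b}\{b,c} + c.(0\{a,b} + X\{a,c})))\{a,b}\{b}\{b,c} + c.(0\{a,b} + (rec X. a.(X\{a,b}\{b}\{b,c} + c.(0\{a,b} + X\{a,c})))\{a,c}) | -c-> v2
  v2 = 0\{a,b} + (rec X. a.(X\{a,b}\{b}\{b,c} + c.(0\{a,b} + X\{a,c})))\{a,c} | stopped
Partition-refinement fixed point:
  B0 = {u0, v0}
  B1 = {u1, v1}
  B2 = {u2, v2}
u0 ∈ B0, v0 ∈ B0 → same block
Bisimilar ⇒ trace-equivalent.

YES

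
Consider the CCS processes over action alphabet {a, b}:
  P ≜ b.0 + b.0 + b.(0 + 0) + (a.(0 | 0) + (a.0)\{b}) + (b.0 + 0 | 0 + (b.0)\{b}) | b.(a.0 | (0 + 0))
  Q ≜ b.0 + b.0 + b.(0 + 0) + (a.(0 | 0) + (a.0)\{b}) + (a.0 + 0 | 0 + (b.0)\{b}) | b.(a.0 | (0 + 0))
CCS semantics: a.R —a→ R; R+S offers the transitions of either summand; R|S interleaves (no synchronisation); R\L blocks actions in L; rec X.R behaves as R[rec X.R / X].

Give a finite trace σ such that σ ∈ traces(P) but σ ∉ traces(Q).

LTS(P): 10 reachable states
  m0 = b.0 + b.0 + b.(0 + 0) + (a.(0 | 0) + (a.0)\{b}) + (b.0 + 0 | 0 + (b.0)\{b}) | b.(a.0 | (0 + 0)) :: ··a··> m1, ··a··> m2, ··b··> m3, ··b··> m4, ··b··> m5, ··b··> m6
  m1 = 0 | 0 :: deadlocked
  m2 = 0\{b} :: deadlocked
  m3 = (b.0 + 0 | 0 + (b.0)\{b}) | (a.0 | (0 + 0)) :: ··a··> m7, ··b··> m8
  m4 = 0 :: deadlocked
  m5 = 0 + 0 :: deadlocked
  m6 = 0 | b.(a.0 | (0 + 0)) :: ··b··> m8
  m7 = (b.0 + 0 | 0 + (b.0)\{b}) | (0 | (0 + 0)) :: ··b··> m9
  m8 = 0 | (a.0 | (0 + 0)) :: ··a··> m9
  m9 = 0 | (0 | (0 + 0)) :: deadlocked
LTS(Q): 10 reachable states
  n0 = b.0 + b.0 + b.(0 + 0) + (a.(0 | 0) + (a.0)\{b}) + (a.0 + 0 | 0 + (b.0)\{b}) | b.(a.0 | (0 + 0)) :: ··a··> n1, ··a··> n2, ··a··> n3, ··b··> n4, ··b··> n5, ··b··> n6
  n1 = 0 | 0 :: deadlocked
  n2 = 0 | b.(a.0 | (0 + 0)) :: ··b··> n7
  n3 = 0\{b} :: deadlocked
  n4 = (a.0 + 0 | 0 + (b.0)\{b}) | (a.0 | (0 + 0)) :: ··a··> n7, ··a··> n8
  n5 = 0 :: deadlocked
  n6 = 0 + 0 :: deadlocked
  n7 = 0 | (a.0 | (0 + 0)) :: ··a··> n9
  n8 = (a.0 + 0 | 0 + (b.0)\{b}) | (0 | (0 + 0)) :: ··a··> n9
  n9 = 0 | (0 | (0 + 0)) :: deadlocked
Trace ⟨bb⟩ through P, begin at {m0}:
  after b @ step 1: {m3, m4, m5, m6}
  after b @ step 2: {m8}
  — P admits the full trace.
Trace ⟨bb⟩ through Q, begin at {n0}:
  after b @ step 1: {n4, n5, n6}
  after b @ step 2: ∅  — Q cannot continue

bb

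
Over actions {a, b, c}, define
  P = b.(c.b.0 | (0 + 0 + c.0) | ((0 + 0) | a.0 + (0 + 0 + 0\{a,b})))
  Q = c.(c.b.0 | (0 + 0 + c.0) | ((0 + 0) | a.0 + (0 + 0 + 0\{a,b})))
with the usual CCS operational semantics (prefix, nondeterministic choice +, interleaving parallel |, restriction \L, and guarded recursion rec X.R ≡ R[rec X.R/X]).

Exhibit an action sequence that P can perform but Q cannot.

Reachable graph of P (13 states):
  m0 = b.(c.b.0 | (0 + 0 + c.0) | ((0 + 0) | a.0 + (0 + 0 + 0\{a,b}))) ⊢ -b-> m1
  m1 = c.b.0 | (0 + 0 + c.0) | ((0 + 0) | a.0 + (0 + 0 + 0\{a,b})) ⊢ -a-> m2, -c-> m3, -c-> m4
  m2 = c.b.0 | (0 + 0 + c.0) | ((0 + 0) | 0) ⊢ -c-> m5, -c-> m6
  m3 = b.0 | (0 + 0 + c.0) | ((0 + 0) | a.0 + (0 + 0 + 0\{a,b})) ⊢ -a-> m5, -b-> m7, -c-> m8
  m4 = c.b.0 | 0 | ((0 + 0) | a.0 + (0 + 0 + 0\{a,b})) ⊢ -a-> m6, -c-> m8
  m5 = b.0 | (0 + 0 + c.0) | ((0 + 0) | 0) ⊢ -b-> m9, -c-> m10
  m6 = c.b.0 | 0 | ((0 + 0) | 0) ⊢ -c-> m10
  m7 = 0 | (0 + 0 + c.0) | ((0 + 0) | a.0 + (0 + 0 + 0\{a,b})) ⊢ -a-> m9, -c-> m11
  m8 = b.0 | 0 | ((0 + 0) | a.0 + (0 + 0 + 0\{a,b})) ⊢ -a-> m10, -b-> m11
  m9 = 0 | (0 + 0 + c.0) | ((0 + 0) | 0) ⊢ -c-> m12
  m10 = b.0 | 0 | ((0 + 0) | 0) ⊢ -b-> m12
  m11 = 0 | 0 | ((0 + 0) | a.0 + (0 + 0 + 0\{a,b})) ⊢ -a-> m12
  m12 = 0 | 0 | ((0 + 0) | 0) ⊢ deadlocked
Reachable graph of Q (13 states):
  n0 = c.(c.b.0 | (0 + 0 + c.0) | ((0 + 0) | a.0 + (0 + 0 + 0\{a,b}))) ⊢ -c-> n1
  n1 = c.b.0 | (0 + 0 + c.0) | ((0 + 0) | a.0 + (0 + 0 + 0\{a,b})) ⊢ -a-> n2, -c-> n3, -c-> n4
  n2 = c.b.0 | (0 + 0 + c.0) | ((0 + 0) | 0) ⊢ -c-> n5, -c-> n6
  n3 = b.0 | (0 + 0 + c.0) | ((0 + 0) | a.0 + (0 + 0 + 0\{a,b})) ⊢ -a-> n5, -b-> n7, -c-> n8
  n4 = c.b.0 | 0 | ((0 + 0) | a.0 + (0 + 0 + 0\{a,b})) ⊢ -a-> n6, -c-> n8
  n5 = b.0 | (0 + 0 + c.0) | ((0 + 0) | 0) ⊢ -b-> n9, -c-> n10
  n6 = c.b.0 | 0 | ((0 + 0) | 0) ⊢ -c-> n10
  n7 = 0 | (0 + 0 + c.0) | ((0 + 0) | a.0 + (0 + 0 + 0\{a,b})) ⊢ -a-> n9, -c-> n11
  n8 = b.0 | 0 | ((0 + 0) | a.0 + (0 + 0 + 0\{a,b})) ⊢ -a-> n10, -b-> n11
  n9 = 0 | (0 + 0 + c.0) | ((0 + 0) | 0) ⊢ -c-> n12
  n10 = b.0 | 0 | ((0 + 0) | 0) ⊢ -b-> n12
  n11 = 0 | 0 | ((0 + 0) | a.0 + (0 + 0 + 0\{a,b})) ⊢ -a-> n12
  n12 = 0 | 0 | ((0 + 0) | 0) ⊢ deadlocked
Run σ = ⟨b⟩ on P: start {m0}
  after b @ step 1: {m1}
  P completes σ.
Run σ = ⟨b⟩ on Q: start {n0}
  after b @ step 1: ∅ (Q stuck)

b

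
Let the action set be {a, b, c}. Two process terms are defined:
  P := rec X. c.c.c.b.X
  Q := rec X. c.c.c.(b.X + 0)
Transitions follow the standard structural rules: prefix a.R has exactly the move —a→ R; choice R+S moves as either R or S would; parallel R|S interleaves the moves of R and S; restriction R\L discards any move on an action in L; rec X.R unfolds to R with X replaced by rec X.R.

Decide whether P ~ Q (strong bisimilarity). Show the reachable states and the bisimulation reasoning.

P's transition system — 4 states:
  m0 = rec X. c.c.c.b.X ⊢ ··c··> m1
  m1 = c.c.b.(rec X. c.c.c.b.X) ⊢ ··c··> m2
  m2 = c.b.(rec X. c.c.c.b.X) ⊢ ··c··> m3
  m3 = b.(rec X. c.c.c.b.X) ⊢ ··b··> m0
Q's transition system — 4 states:
  n0 = rec X. c.c.c.(b.X + 0) ⊢ ··c··> n1
  n1 = c.c.(b.(rec X. c.c.c.(b.X + 0)) + 0) ⊢ ··c··> n2
  n2 = c.(b.(rec X. c.c.c.(b.X + 0)) + 0) ⊢ ··c··> n3
  n3 = b.(rec X. c.c.c.(b.X + 0)) + 0 ⊢ ··b··> n0
Partition-refinement fixed point:
  B0 = {m0, n0}
  B1 = {m1, n1}
  B2 = {m2, n2}
  B3 = {m3, n3}
m0 ∈ B0, n0 ∈ B0 → same block

bisimilar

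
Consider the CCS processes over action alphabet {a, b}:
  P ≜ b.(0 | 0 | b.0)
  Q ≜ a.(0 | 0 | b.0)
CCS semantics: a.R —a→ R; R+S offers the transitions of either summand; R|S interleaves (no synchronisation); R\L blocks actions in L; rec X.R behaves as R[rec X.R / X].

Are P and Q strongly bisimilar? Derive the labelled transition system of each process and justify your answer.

P ≁ Q

Reachable graph of P (3 states):
  p0 = b.(0 | 0 | b.0) | -b-> p1
  p1 = 0 | 0 | b.0 | -b-> p2
  p2 = 0 | 0 | 0 | ∅
Reachable graph of Q (3 states):
  q0 = a.(0 | 0 | b.0) | -a-> q1
  q1 = 0 | 0 | b.0 | -b-> q2
  q2 = 0 | 0 | 0 | ∅
Coarsest stable partition (strong bisimilarity classes):
  B0 = {p0}
  B1 = {p1, q1}
  B2 = {p2, q2}
  B3 = {q0}
p0 ∈ B0, q0 ∈ B3 → different blocks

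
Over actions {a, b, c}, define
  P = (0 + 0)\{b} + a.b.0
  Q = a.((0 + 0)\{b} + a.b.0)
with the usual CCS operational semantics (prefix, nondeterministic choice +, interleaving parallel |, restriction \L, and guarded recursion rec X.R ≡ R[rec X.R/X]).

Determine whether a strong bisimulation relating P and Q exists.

LTS(P): 3 reachable states
  s0 = (0 + 0)\{b} + a.b.0 has moves --a--▸ s1
  s1 = b.0 has moves --b--▸ s2
  s2 = 0 has moves ·
LTS(Q): 4 reachable states
  t0 = a.((0 + 0)\{b} + a.b.0) has moves --a--▸ t1
  t1 = (0 + 0)\{b} + a.b.0 has moves --a--▸ t2
  t2 = b.0 has moves --b--▸ t3
  t3 = 0 has moves ·
Coarsest stable partition (strong bisimilarity classes):
  B0 = {s0, t1}
  B1 = {s1, t2}
  B2 = {s2, t3}
  B3 = {t0}
s0 ∈ B0, t0 ∈ B3 → different blocks

NO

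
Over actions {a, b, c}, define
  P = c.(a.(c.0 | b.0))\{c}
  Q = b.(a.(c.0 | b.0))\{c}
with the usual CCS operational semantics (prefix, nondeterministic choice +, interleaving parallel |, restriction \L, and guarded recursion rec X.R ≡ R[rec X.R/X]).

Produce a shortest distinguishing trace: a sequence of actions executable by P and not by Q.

c

Reachable graph of P (4 states):
  s0 = c.(a.(c.0 | b.0))\{c} | —c→ s1
  s1 = (a.(c.0 | b.0))\{c} | —a→ s2
  s2 = (c.0 | b.0)\{c} | —b→ s3
  s3 = (c.0 | 0)\{c} | deadlocked
Reachable graph of Q (4 states):
  t0 = b.(a.(c.0 | b.0))\{c} | —b→ t1
  t1 = (a.(c.0 | b.0))\{c} | —a→ t2
  t2 = (c.0 | b.0)\{c} | —b→ t3
  t3 = (c.0 | 0)\{c} | deadlocked
Run σ = ⟨c⟩ on P: start {s0}
  [1] c ⇒ {s1}
  P completes σ.
Run σ = ⟨c⟩ on Q: start {t0}
  [1] c ⇒ ∅  — Q cannot continue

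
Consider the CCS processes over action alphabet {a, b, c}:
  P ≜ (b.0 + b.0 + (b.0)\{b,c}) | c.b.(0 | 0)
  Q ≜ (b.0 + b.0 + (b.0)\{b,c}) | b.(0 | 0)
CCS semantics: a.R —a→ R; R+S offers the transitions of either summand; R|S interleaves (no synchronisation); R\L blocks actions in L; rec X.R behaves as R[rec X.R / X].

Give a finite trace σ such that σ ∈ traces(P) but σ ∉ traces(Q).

c

P's transition system — 6 states:
  p0 = (b.0 + b.0 + (b.0)\{b,c}) | c.b.(0 | 0) has moves -b-> p1, -c-> p2
  p1 = 0 | c.b.(0 | 0) has moves -c-> p3
  p2 = (b.0 + b.0 + (b.0)\{b,c}) | b.(0 | 0) has moves -b-> p3, -b-> p4
  p3 = 0 | b.(0 | 0) has moves -b-> p5
  p4 = (b.0 + b.0 + (b.0)\{b,c}) | (0 | 0) has moves -b-> p5
  p5 = 0 | (0 | 0) has moves deadlocked
Q's transition system — 4 states:
  q0 = (b.0 + b.0 + (b.0)\{b,c}) | b.(0 | 0) has moves -b-> q1, -b-> q2
  q1 = (b.0 + b.0 + (b.0)\{b,c}) | (0 | 0) has moves -b-> q3
  q2 = 0 | b.(0 | 0) has moves -b-> q3
  q3 = 0 | (0 | 0) has moves deadlocked
Executing c from P (initial set {p0}):
  step 1 (c): {p2}
  P completes σ.
Executing c from Q (initial set {q0}):
  step 1 (c): ∅ (Q stuck)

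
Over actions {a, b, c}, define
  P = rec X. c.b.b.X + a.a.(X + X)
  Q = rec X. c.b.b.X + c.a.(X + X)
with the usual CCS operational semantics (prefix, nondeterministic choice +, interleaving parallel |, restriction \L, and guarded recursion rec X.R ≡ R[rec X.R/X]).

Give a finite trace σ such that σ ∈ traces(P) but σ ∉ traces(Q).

a

P's transition system — 5 states:
  u0 = rec X. c.b.b.X + a.a.(X + X) has moves -a-> u1, -c-> u2
  u1 = a.((rec X. c.b.b.X + a.a.(X + X)) + (rec X. c.b.b.X + a.a.(X + X))) has moves -a-> u3
  u2 = b.b.(rec X. c.b.b.X + a.a.(X + X)) has moves -b-> u4
  u3 = (rec X. c.b.b.X + a.a.(X + X)) + (rec X. c.b.b.X + a.a.(X + X)) has moves -a-> u1, -c-> u2
  u4 = b.(rec X. c.b.b.X + a.a.(X + X)) has moves -b-> u0
Q's transition system — 5 states:
  v0 = rec X. c.b.b.X + c.a.(X + X) has moves -c-> v1, -c-> v2
  v1 = a.((rec X. c.b.b.X + c.a.(X + X)) + (rec X. c.b.b.X + c.a.(X + X))) has moves -a-> v3
  v2 = b.b.(rec X. c.b.b.X + c.a.(X + X)) has moves -b-> v4
  v3 = (rec X. c.b.b.X + c.a.(X + X)) + (rec X. c.b.b.X + c.a.(X + X)) has moves -c-> v1, -c-> v2
  v4 = b.(rec X. c.b.b.X + c.a.(X + X)) has moves -b-> v0
Run σ = ⟨a⟩ on P: start {u0}
  step 1 (a): {u1}
  P completes σ.
Run σ = ⟨a⟩ on Q: start {v0}
  step 1 (a): no successor for Q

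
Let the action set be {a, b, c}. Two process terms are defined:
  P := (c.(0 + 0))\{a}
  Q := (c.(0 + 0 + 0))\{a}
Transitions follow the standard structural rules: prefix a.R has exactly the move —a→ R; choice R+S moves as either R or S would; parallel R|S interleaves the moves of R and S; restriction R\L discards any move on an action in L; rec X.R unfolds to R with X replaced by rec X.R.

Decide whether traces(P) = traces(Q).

LTS(P): 2 reachable states
  p0 = (c.(0 + 0))\{a} has moves -c-> p1
  p1 = (0 + 0)\{a} has moves ·
LTS(Q): 2 reachable states
  q0 = (c.(0 + 0 + 0))\{a} has moves -c-> q1
  q1 = (0 + 0 + 0)\{a} has moves ·
Coarsest stable partition (strong bisimilarity classes):
  B0 = {p0, q0}
  B1 = {p1, q1}
p0 ∈ B0, q0 ∈ B0 → same block
Bisimilar ⇒ trace-equivalent.

traces(P) = traces(Q)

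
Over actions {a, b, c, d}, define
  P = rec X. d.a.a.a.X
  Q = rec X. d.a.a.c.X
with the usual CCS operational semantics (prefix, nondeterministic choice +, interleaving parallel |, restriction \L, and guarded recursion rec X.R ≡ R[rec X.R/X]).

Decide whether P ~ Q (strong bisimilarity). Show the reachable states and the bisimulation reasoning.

P's transition system — 4 states:
  s0 = rec X. d.a.a.a.X | =d=> s1
  s1 = a.a.a.(rec X. d.a.a.a.X) | =a=> s2
  s2 = a.a.(rec X. d.a.a.a.X) | =a=> s3
  s3 = a.(rec X. d.a.a.a.X) | =a=> s0
Q's transition system — 4 states:
  t0 = rec X. d.a.a.c.X | =d=> t1
  t1 = a.a.c.(rec X. d.a.a.c.X) | =a=> t2
  t2 = a.c.(rec X. d.a.a.c.X) | =a=> t3
  t3 = c.(rec X. d.a.a.c.X) | =c=> t0
Bisimilarity quotient blocks:
  B0 = {s0}
  B1 = {s1}
  B2 = {s2}
  B3 = {s3}
  B4 = {t0}
  B5 = {t1}
  B6 = {t2}
  B7 = {t3}
s0 ∈ B0, t0 ∈ B4 → different blocks

P ≁ Q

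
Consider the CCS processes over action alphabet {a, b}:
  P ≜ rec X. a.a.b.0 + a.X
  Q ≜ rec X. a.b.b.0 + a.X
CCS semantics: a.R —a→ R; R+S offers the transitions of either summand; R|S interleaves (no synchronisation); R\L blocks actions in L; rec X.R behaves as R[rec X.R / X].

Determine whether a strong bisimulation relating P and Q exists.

P's transition system — 4 states:
  s0 = rec X. a.a.b.0 + a.X | --a--▸ s0, --a--▸ s1
  s1 = a.b.0 | --a--▸ s2
  s2 = b.0 | --b--▸ s3
  s3 = 0 | stopped
Q's transition system — 4 states:
  t0 = rec X. a.b.b.0 + a.X | --a--▸ t0, --a--▸ t1
  t1 = b.b.0 | --b--▸ t2
  t2 = b.0 | --b--▸ t3
  t3 = 0 | stopped
Partition-refinement fixed point:
  B0 = {s0}
  B1 = {s1}
  B2 = {s2, t2}
  B3 = {s3, t3}
  B4 = {t0}
  B5 = {t1}
s0 ∈ B0, t0 ∈ B4 → different blocks

not bisimilar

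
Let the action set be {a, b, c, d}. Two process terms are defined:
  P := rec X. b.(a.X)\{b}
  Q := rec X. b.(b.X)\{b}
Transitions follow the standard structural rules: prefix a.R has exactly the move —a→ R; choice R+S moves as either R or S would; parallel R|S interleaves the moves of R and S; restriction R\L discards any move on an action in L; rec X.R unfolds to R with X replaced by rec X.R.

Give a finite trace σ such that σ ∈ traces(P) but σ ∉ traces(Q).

P's transition system — 3 states:
  u0 = rec X. b.(a.X)\{b} :: —b→ u1
  u1 = (a.(rec X. b.(a.X)\{b}))\{b} :: —a→ u2
  u2 = (rec X. b.(a.X)\{b})\{b} :: deadlocked
Q's transition system — 2 states:
  v0 = rec X. b.(b.X)\{b} :: —b→ v1
  v1 = (b.(rec X. b.(b.X)\{b}))\{b} :: deadlocked
Executing ba from P (initial set {u0}):
  step 1 (b): {u1}
  step 2 (a): {u2}
  — P admits the full trace.
Executing ba from Q (initial set {v0}):
  step 1 (b): {v1}
  step 2 (a): no successor for Q

ba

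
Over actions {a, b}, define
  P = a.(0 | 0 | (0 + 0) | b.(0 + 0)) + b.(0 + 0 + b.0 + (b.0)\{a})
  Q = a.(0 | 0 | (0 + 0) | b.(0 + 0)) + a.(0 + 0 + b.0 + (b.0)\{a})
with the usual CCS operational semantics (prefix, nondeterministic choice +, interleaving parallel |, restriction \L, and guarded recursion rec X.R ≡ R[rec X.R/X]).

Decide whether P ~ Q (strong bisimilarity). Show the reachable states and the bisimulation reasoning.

P's transition system — 6 states:
  u0 = a.(0 | 0 | (0 + 0) | b.(0 + 0)) + b.(0 + 0 + b.0 + (b.0)\{a}) ⊢ ··a··> u1, ··b··> u2
  u1 = 0 | 0 | (0 + 0) | b.(0 + 0) ⊢ ··b··> u3
  u2 = 0 + 0 + b.0 + (b.0)\{a} ⊢ ··b··> u4, ··b··> u5
  u3 = 0 | 0 | (0 + 0) | (0 + 0) ⊢ deadlocked
  u4 = 0 ⊢ deadlocked
  u5 = 0\{a} ⊢ deadlocked
Q's transition system — 6 states:
  v0 = a.(0 | 0 | (0 + 0) | b.(0 + 0)) + a.(0 + 0 + b.0 + (b.0)\{a}) ⊢ ··a··> v1, ··a··> v2
  v1 = 0 + 0 + b.0 + (b.0)\{a} ⊢ ··b··> v3, ··b··> v4
  v2 = 0 | 0 | (0 + 0) | b.(0 + 0) ⊢ ··b··> v5
  v3 = 0 ⊢ deadlocked
  v4 = 0\{a} ⊢ deadlocked
  v5 = 0 | 0 | (0 + 0) | (0 + 0) ⊢ deadlocked
Coarsest stable partition (strong bisimilarity classes):
  B0 = {u0}
  B1 = {u1, u2, v1, v2}
  B2 = {u3, u4, u5, v3, v4, v5}
  B3 = {v0}
u0 ∈ B0, v0 ∈ B3 → different blocks

NO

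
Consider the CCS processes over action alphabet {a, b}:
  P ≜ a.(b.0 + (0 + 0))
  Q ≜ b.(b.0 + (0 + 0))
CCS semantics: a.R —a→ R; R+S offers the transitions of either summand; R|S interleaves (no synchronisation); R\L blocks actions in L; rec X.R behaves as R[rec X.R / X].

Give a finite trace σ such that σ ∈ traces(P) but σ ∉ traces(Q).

a

LTS(P): 3 reachable states
  p0 = a.(b.0 + (0 + 0)) :: -a-> p1
  p1 = b.0 + (0 + 0) :: -b-> p2
  p2 = 0 :: ∅
LTS(Q): 3 reachable states
  q0 = b.(b.0 + (0 + 0)) :: -b-> q1
  q1 = b.0 + (0 + 0) :: -b-> q2
  q2 = 0 :: ∅
Run σ = ⟨a⟩ on P: start {p0}
  [1] a ⇒ {p1}
  ✓ P
Run σ = ⟨a⟩ on Q: start {q0}
  [1] a ⇒ ∅ (Q stuck)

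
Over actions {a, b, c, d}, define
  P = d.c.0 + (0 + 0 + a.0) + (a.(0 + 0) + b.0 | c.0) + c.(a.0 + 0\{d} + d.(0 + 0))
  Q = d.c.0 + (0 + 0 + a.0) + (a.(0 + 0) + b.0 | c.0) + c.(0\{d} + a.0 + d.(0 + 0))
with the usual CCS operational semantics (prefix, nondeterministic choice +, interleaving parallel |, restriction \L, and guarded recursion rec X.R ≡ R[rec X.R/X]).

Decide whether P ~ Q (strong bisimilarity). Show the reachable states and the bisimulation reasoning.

LTS(P): 8 reachable states
  p0 = d.c.0 + (0 + 0 + a.0) + (a.(0 + 0) + b.0 | c.0) + c.(a.0 + 0\{d} + d.(0 + 0)) | =a=> p1, =a=> p2, =b=> p3, =c=> p4, =c=> p5, =d=> p6
  p1 = 0 | ·
  p2 = 0 + 0 | ·
  p3 = 0 | c.0 | =c=> p7
  p4 = a.0 + 0\{d} + d.(0 + 0) | =a=> p1, =d=> p2
  p5 = b.0 | 0 | =b=> p7
  p6 = c.0 | =c=> p1
  p7 = 0 | 0 | ·
LTS(Q): 8 reachable states
  q0 = d.c.0 + (0 + 0 + a.0) + (a.(0 + 0) + b.0 | c.0) + c.(0\{d} + a.0 + d.(0 + 0)) | =a=> q1, =a=> q2, =b=> q3, =c=> q4, =c=> q5, =d=> q6
  q1 = 0 | ·
  q2 = 0 + 0 | ·
  q3 = 0 | c.0 | =c=> q7
  q4 = 0\{d} + a.0 + d.(0 + 0) | =a=> q1, =d=> q2
  q5 = b.0 | 0 | =b=> q7
  q6 = c.0 | =c=> q1
  q7 = 0 | 0 | ·
Partition-refinement fixed point:
  B0 = {p0, q0}
  B1 = {p1, p2, p7, q1, q2, q7}
  B2 = {p3, p6, q3, q6}
  B3 = {p5, q5}
  B4 = {p4, q4}
p0 ∈ B0, q0 ∈ B0 → same block

P ~ Q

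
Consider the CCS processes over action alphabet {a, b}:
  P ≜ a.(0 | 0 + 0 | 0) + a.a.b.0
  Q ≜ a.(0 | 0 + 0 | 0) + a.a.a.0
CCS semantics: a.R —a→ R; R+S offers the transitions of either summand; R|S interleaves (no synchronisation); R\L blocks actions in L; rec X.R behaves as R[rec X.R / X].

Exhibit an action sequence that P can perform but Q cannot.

LTS(P): 5 reachable states
  p0 = a.(0 | 0 + 0 | 0) + a.a.b.0 | --a--▸ p1, --a--▸ p2
  p1 = 0 | 0 + 0 | 0 | ∅
  p2 = a.b.0 | --a--▸ p3
  p3 = b.0 | --b--▸ p4
  p4 = 0 | ∅
LTS(Q): 5 reachable states
  q0 = a.(0 | 0 + 0 | 0) + a.a.a.0 | --a--▸ q1, --a--▸ q2
  q1 = 0 | 0 + 0 | 0 | ∅
  q2 = a.a.0 | --a--▸ q3
  q3 = a.0 | --a--▸ q4
  q4 = 0 | ∅
Executing aab from P (initial set {p0}):
  after a @ step 1: {p1, p2}
  after a @ step 2: {p3}
  after b @ step 3: {p4}
  — P admits the full trace.
Executing aab from Q (initial set {q0}):
  after a @ step 1: {q1, q2}
  after a @ step 2: {q3}
  after b @ step 3: ∅ (Q stuck)

aab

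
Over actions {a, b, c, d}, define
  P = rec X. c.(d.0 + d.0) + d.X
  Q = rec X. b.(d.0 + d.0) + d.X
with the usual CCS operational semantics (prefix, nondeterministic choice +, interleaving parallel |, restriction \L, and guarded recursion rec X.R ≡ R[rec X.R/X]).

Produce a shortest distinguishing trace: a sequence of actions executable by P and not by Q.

LTS(P): 3 reachable states
  u0 = rec X. c.(d.0 + d.0) + d.X → —c→ u1, —d→ u0
  u1 = d.0 + d.0 → —d→ u2
  u2 = 0 → ∅
LTS(Q): 3 reachable states
  v0 = rec X. b.(d.0 + d.0) + d.X → —b→ v1, —d→ v0
  v1 = d.0 + d.0 → —d→ v2
  v2 = 0 → ∅
Trace ⟨c⟩ through P, begin at {u0}:
  [1] c ⇒ {u1}
  P completes σ.
Trace ⟨c⟩ through Q, begin at {v0}:
  [1] c ⇒ ∅  — Q cannot continue

c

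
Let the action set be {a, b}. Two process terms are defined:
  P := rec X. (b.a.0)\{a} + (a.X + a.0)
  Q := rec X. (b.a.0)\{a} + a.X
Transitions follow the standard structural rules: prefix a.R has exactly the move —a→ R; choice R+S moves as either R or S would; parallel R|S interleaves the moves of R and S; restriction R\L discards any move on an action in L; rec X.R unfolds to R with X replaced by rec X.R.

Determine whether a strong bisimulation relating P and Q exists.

NO

LTS(P): 3 reachable states
  u0 = rec X. (b.a.0)\{a} + (a.X + a.0) has moves ··a··> u0, ··a··> u1, ··b··> u2
  u1 = 0 has moves ∅
  u2 = (a.0)\{a} has moves ∅
LTS(Q): 2 reachable states
  v0 = rec X. (b.a.0)\{a} + a.X has moves ··a··> v0, ··b··> v1
  v1 = (a.0)\{a} has moves ∅
Partition-refinement fixed point:
  B0 = {u0}
  B1 = {u1, u2, v1}
  B2 = {v0}
u0 ∈ B0, v0 ∈ B2 → different blocks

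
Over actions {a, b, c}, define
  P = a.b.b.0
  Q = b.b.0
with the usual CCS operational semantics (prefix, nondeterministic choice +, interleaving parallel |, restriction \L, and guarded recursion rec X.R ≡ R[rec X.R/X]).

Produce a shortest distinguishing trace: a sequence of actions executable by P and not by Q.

a

P's transition system — 4 states:
  u0 = a.b.b.0 :: =a=> u1
  u1 = b.b.0 :: =b=> u2
  u2 = b.0 :: =b=> u3
  u3 = 0 :: deadlocked
Q's transition system — 3 states:
  v0 = b.b.0 :: =b=> v1
  v1 = b.0 :: =b=> v2
  v2 = 0 :: deadlocked
Trace ⟨a⟩ through P, begin at {u0}:
  after a @ step 1: {u1}
  — P admits the full trace.
Trace ⟨a⟩ through Q, begin at {v0}:
  after a @ step 1: no successor for Q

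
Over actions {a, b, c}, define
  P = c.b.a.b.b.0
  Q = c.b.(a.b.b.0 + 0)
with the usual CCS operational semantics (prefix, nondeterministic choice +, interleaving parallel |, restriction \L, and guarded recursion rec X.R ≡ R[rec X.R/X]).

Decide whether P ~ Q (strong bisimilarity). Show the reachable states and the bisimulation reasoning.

P's transition system — 6 states:
  p0 = c.b.a.b.b.0 | --c--▸ p1
  p1 = b.a.b.b.0 | --b--▸ p2
  p2 = a.b.b.0 | --a--▸ p3
  p3 = b.b.0 | --b--▸ p4
  p4 = b.0 | --b--▸ p5
  p5 = 0 | stopped
Q's transition system — 6 states:
  q0 = c.b.(a.b.b.0 + 0) | --c--▸ q1
  q1 = b.(a.b.b.0 + 0) | --b--▸ q2
  q2 = a.b.b.0 + 0 | --a--▸ q3
  q3 = b.b.0 | --b--▸ q4
  q4 = b.0 | --b--▸ q5
  q5 = 0 | stopped
Bisimilarity quotient blocks:
  B0 = {p0, q0}
  B1 = {p1, q1}
  B2 = {p2, q2}
  B3 = {p3, q3}
  B4 = {p4, q4}
  B5 = {p5, q5}
p0 ∈ B0, q0 ∈ B0 → same block

YES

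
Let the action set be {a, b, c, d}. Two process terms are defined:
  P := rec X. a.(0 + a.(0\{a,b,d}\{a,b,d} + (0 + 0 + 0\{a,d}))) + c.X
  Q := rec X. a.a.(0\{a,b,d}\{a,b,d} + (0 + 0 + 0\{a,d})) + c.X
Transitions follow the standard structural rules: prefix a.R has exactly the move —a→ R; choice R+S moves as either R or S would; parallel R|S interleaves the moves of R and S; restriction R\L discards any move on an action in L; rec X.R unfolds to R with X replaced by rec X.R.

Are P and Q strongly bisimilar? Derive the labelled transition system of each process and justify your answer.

Reachable graph of P (3 states):
  m0 = rec X. a.(0 + a.(0\{a,b,d}\{a,b,d} + (0 + 0 + 0\{a,d}))) + c.X has moves --a--▸ m1, --c--▸ m0
  m1 = 0 + a.(0\{a,b,d}\{a,b,d} + (0 + 0 + 0\{a,d})) has moves --a--▸ m2
  m2 = 0\{a,b,d}\{a,b,d} + (0 + 0 + 0\{a,d}) has moves ∅
Reachable graph of Q (3 states):
  n0 = rec X. a.a.(0\{a,b,d}\{a,b,d} + (0 + 0 + 0\{a,d})) + c.X has moves --a--▸ n1, --c--▸ n0
  n1 = a.(0\{a,b,d}\{a,b,d} + (0 + 0 + 0\{a,d})) has moves --a--▸ n2
  n2 = 0\{a,b,d}\{a,b,d} + (0 + 0 + 0\{a,d}) has moves ∅
Coarsest stable partition (strong bisimilarity classes):
  B0 = {m0, n0}
  B1 = {m1, n1}
  B2 = {m2, n2}
m0 ∈ B0, n0 ∈ B0 → same block

bisimilar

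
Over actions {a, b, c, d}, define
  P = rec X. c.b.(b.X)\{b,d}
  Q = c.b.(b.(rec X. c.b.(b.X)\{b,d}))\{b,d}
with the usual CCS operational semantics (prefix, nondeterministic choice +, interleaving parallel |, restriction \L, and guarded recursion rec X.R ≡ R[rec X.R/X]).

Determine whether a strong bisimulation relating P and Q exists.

P ~ Q

Reachable graph of P (3 states):
  m0 = rec X. c.b.(b.X)\{b,d} ⊢ --c--▸ m1
  m1 = b.(b.(rec X. c.b.(b.X)\{b,d}))\{b,d} ⊢ --b--▸ m2
  m2 = (b.(rec X. c.b.(b.X)\{b,d}))\{b,d} ⊢ deadlocked
Reachable graph of Q (3 states):
  n0 = c.b.(b.(rec X. c.b.(b.X)\{b,d}))\{b,d} ⊢ --c--▸ n1
  n1 = b.(b.(rec X. c.b.(b.X)\{b,d}))\{b,d} ⊢ --b--▸ n2
  n2 = (b.(rec X. c.b.(b.X)\{b,d}))\{b,d} ⊢ deadlocked
Partition-refinement fixed point:
  B0 = {m0, n0}
  B1 = {m1, n1}
  B2 = {m2, n2}
m0 ∈ B0, n0 ∈ B0 → same block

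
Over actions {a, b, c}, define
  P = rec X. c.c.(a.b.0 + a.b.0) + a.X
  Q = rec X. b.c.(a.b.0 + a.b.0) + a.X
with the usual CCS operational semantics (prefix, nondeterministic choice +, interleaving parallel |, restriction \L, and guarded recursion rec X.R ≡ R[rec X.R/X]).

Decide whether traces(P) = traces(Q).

trace-distinct — witness ⟨c⟩

Reachable graph of P (5 states):
  u0 = rec X. c.c.(a.b.0 + a.b.0) + a.X → —a→ u0, —c→ u1
  u1 = c.(a.b.0 + a.b.0) → —c→ u2
  u2 = a.b.0 + a.b.0 → —a→ u3
  u3 = b.0 → —b→ u4
  u4 = 0 → ∅
Reachable graph of Q (5 states):
  v0 = rec X. b.c.(a.b.0 + a.b.0) + a.X → —a→ v0, —b→ v1
  v1 = c.(a.b.0 + a.b.0) → —c→ v2
  v2 = a.b.0 + a.b.0 → —a→ v3
  v3 = b.0 → —b→ v4
  v4 = 0 → ∅
Trace ⟨c⟩ through P, begin at {u0}:
  step 1 (c): {u1}
  ✓ P
Trace ⟨c⟩ through Q, begin at {v0}:
  step 1 (c): ∅  — Q cannot continue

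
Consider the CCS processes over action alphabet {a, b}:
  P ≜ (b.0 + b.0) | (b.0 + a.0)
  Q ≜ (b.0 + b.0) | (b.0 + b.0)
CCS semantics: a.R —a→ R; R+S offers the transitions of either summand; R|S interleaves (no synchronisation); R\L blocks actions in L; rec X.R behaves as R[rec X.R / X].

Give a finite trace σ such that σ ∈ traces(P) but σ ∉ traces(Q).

Reachable graph of P (4 states):
  s0 = (b.0 + b.0) | (b.0 + a.0) | =a=> s1, =b=> s1, =b=> s2
  s1 = (b.0 + b.0) | 0 | =b=> s3
  s2 = 0 | (b.0 + a.0) | =a=> s3, =b=> s3
  s3 = 0 | 0 | stopped
Reachable graph of Q (4 states):
  t0 = (b.0 + b.0) | (b.0 + b.0) | =b=> t1, =b=> t2
  t1 = (b.0 + b.0) | 0 | =b=> t3
  t2 = 0 | (b.0 + b.0) | =b=> t3
  t3 = 0 | 0 | stopped
Trace ⟨a⟩ through P, begin at {s0}:
  [1] a ⇒ {s1}
  P completes σ.
Trace ⟨a⟩ through Q, begin at {t0}:
  [1] a ⇒ ∅  — Q cannot continue

a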